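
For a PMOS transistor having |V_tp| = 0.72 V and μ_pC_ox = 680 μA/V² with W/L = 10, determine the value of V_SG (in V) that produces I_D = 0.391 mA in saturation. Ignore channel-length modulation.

V_SG = 1.06 V

k_p = μ_pC_ox · (W/L) = 6.8 mA/V².
In saturation I_D = ½ k_p (V_SG − |V_tp|)², so V_SG − |V_tp| = √(2 I_D / k_p) = √(2 × 0.391 / 6.8) = 0.339 V.
V_SG = 0.72 + 0.339 = 1.06 V.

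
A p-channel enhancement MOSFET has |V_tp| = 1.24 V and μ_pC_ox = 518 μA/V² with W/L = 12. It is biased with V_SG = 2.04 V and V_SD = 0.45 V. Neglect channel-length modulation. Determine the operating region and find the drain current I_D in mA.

k_p = μ_pC_ox · (W/L) = 6.216 mA/V².
V_ov = V_SG − |V_tp| = 2.04 − 1.24 = 0.8 V.
Since V_SD = 0.45 V < V_ov = 0.8 V, the device is in the triode region.
I_D = k_p [V_ov · V_SD − ½ V_SD²] = 6.216 × [0.8 × 0.45 − 0.5 × 0.45²] = 1.61 mA.

Triode; I_D = 1.61 mA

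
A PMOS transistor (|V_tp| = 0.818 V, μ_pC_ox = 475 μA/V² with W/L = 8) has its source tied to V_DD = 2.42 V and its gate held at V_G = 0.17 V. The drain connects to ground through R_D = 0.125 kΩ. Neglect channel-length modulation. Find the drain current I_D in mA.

V_SG = V_DD − V_G = 2.42 − 0.17 = 2.25 V, so V_ov = 2.25 − 0.818 = 1.43 V.
k_p = μ_pC_ox · (W/L) = 3.8 mA/V².
Assume saturation: I_D = ½ k_p V_ov² = 0.5 × 3.8 × 1.43² = 3.9 mA, giving V_SD = V_DD − I_D R_D = 2.42 − 3.9 × 0.125 = 1.93 V.
V_SD = 1.93 V ≥ V_ov = 1.43 V, confirming saturation.

I_D = 3.90 mA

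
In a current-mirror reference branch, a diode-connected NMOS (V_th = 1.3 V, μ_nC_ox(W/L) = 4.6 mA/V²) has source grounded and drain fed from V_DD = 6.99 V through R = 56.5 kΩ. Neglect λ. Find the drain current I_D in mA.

With gate tied to drain, V_GS = V_DS ≥ V_GS − V_th, so the device is in saturation.
KCL at the drain: ½ k_n (V_GS − V_th)² = (V_DD − V_GS)/R.
Let x = V_GS − 1.3. Then 130 x² + x − 5.69 = 0, giving x = 0.205 V (positive root), so V_GS = 1.51 V.
I_D = (V_DD − V_GS)/R = (6.99 − 1.51) / 56.5 = 0.0971 mA.

I_D = 0.0971 mA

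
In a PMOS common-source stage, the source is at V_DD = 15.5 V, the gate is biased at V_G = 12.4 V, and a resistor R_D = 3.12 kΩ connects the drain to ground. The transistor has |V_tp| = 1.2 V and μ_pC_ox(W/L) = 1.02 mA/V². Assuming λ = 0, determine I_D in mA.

V_SG = V_DD − V_G = 15.5 − 12.4 = 3.1 V, so V_ov = 3.1 − 1.2 = 1.9 V.
Assume saturation: I_D = ½ k_p V_ov² = 0.5 × 1.02 × 1.9² = 1.84 mA, giving V_SD = V_DD − I_D R_D = 15.5 − 1.84 × 3.12 = 9.76 V.
V_SD = 9.76 V ≥ V_ov = 1.9 V, confirming saturation.

I_D = 1.84 mA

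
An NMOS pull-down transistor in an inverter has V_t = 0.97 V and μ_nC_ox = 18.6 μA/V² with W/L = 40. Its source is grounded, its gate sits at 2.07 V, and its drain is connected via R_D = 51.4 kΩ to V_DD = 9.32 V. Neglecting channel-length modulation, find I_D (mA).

V_GS = V_G = 2.07 V, so V_ov = 2.07 − 0.97 = 1.1 V.
k_n = μ_nC_ox · (W/L) = 0.744 mA/V².
Assume saturation: I_D = ½ k_n V_ov² = 0.5 × 0.744 × 1.1² = 0.45 mA, giving V_DS = V_DD − I_D R_D = 9.32 − 0.45 × 51.4 = -13.8 V.
But -13.8 V < V_ov = 1.1 V, so the device is actually in triode.
In triode I_D = k_n[V_ov V_DS − ½ V_DS²] and I_D = (V_DD − V_DS)/R_D. Equating: 19.1 V_DS² − 43.07 V_DS + 9.32 = 0, giving V_DS = 0.243 V (the root below V_ov).
I_D = (9.32 − 0.243) / 51.4 = 0.177 mA.

I_D = 0.177 mA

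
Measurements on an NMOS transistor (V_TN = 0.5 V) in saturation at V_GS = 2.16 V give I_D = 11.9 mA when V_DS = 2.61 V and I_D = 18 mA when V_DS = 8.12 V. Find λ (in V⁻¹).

λ = 0.123 V⁻¹

With V_GS fixed, I_D ∝ (1 + λ V_DS) in saturation, so I_D2/I_D1 = (1 + λ V_DS2)/(1 + λ V_DS1).
18/11.9 = 1.513 = (1 + 8.12 λ)/(1 + 2.61 λ).
Solving: λ (I_D1 V_DS2 − I_D2 V_DS1) = I_D2 − I_D1, so λ = (18 − 11.9) / (11.9 × 8.12 − 18 × 2.61) = 6.1 / 49.6 = 0.123 V⁻¹.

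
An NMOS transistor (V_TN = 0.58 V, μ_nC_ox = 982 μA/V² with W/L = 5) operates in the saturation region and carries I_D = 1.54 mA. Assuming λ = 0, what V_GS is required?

V_GS = 1.37 V

k_n = μ_nC_ox · (W/L) = 4.91 mA/V².
In saturation I_D = ½ k_n (V_GS − V_TN)², so V_GS − V_TN = √(2 I_D / k_n) = √(2 × 1.54 / 4.91) = 0.792 V.
V_GS = 0.58 + 0.792 = 1.37 V.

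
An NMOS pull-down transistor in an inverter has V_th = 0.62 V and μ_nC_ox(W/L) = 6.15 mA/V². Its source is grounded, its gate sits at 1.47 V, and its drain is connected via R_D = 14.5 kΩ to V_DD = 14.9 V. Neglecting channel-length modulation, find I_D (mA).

I_D = 1.01 mA

V_GS = V_G = 1.47 V, so V_ov = 1.47 − 0.62 = 0.85 V.
Assume saturation: I_D = ½ k_n V_ov² = 0.5 × 6.15 × 0.85² = 2.22 mA, giving V_DS = V_DD − I_D R_D = 14.9 − 2.22 × 14.5 = -17.3 V.
But -17.3 V < V_ov = 0.85 V, so the device is actually in triode.
In triode I_D = k_n[V_ov V_DS − ½ V_DS²] and I_D = (V_DD − V_DS)/R_D. Equating: 44.6 V_DS² − 76.8 V_DS + 14.9 = 0, giving V_DS = 0.223 V (the root below V_ov).
I_D = (14.9 − 0.223) / 14.5 = 1.01 mA.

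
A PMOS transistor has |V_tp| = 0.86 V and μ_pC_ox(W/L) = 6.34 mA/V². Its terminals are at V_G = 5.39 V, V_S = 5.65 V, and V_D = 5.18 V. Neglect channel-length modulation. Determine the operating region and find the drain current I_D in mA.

V_SG = V_S − V_G = 5.65 − 5.39 = 0.26 V; V_SD = V_S − V_D = 5.65 − 5.18 = 0.47 V.
V_SG = 0.26 V < |V_tp| = 0.86 V, so the transistor is in cutoff.

Cutoff; I_D = 0 mA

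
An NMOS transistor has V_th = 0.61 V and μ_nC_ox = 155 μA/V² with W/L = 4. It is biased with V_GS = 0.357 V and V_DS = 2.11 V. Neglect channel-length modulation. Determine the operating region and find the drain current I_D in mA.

Cutoff; I_D = 0 mA

V_GS = 0.357 V < V_th = 0.61 V, so the transistor is in cutoff.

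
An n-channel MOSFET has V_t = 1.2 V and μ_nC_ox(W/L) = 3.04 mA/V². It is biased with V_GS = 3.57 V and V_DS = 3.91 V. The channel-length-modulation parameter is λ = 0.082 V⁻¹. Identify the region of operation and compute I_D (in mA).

V_ov = V_GS − V_t = 3.57 − 1.2 = 2.37 V.
Since V_DS = 3.91 V ≥ V_ov = 2.37 V, the device is in saturation.
I_D = ½ k_n V_ov² (1 + λ V_DS) = 0.5 × 3.04 × 2.37² × (1 + 0.082 × 3.91) = 11.3 mA.

Saturation; I_D = 11.3 mA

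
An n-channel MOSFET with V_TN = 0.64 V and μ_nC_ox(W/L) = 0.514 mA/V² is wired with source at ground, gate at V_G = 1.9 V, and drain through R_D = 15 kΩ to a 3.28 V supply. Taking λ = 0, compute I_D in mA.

I_D = 0.195 mA

V_GS = V_G = 1.9 V, so V_ov = 1.9 − 0.64 = 1.26 V.
Assume saturation: I_D = ½ k_n V_ov² = 0.5 × 0.514 × 1.26² = 0.408 mA, giving V_DS = V_DD − I_D R_D = 3.28 − 0.408 × 15 = -2.84 V.
But -2.84 V < V_ov = 1.26 V, so the device is actually in triode.
In triode I_D = k_n[V_ov V_DS − ½ V_DS²] and I_D = (V_DD − V_DS)/R_D. Equating: 3.85 V_DS² − 10.71 V_DS + 3.28 = 0, giving V_DS = 0.35 V (the root below V_ov).
I_D = (3.28 − 0.35) / 15 = 0.195 mA.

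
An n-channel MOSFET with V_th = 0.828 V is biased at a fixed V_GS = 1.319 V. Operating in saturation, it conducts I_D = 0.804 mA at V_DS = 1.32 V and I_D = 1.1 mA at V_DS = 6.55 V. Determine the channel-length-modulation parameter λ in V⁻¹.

λ = 0.0776 V⁻¹

With V_GS fixed, I_D ∝ (1 + λ V_DS) in saturation, so I_D2/I_D1 = (1 + λ V_DS2)/(1 + λ V_DS1).
1.1/0.804 = 1.368 = (1 + 6.55 λ)/(1 + 1.32 λ).
Solving: λ (I_D1 V_DS2 − I_D2 V_DS1) = I_D2 − I_D1, so λ = (1.1 − 0.804) / (0.804 × 6.55 − 1.1 × 1.32) = 0.296 / 3.81 = 0.0776 V⁻¹.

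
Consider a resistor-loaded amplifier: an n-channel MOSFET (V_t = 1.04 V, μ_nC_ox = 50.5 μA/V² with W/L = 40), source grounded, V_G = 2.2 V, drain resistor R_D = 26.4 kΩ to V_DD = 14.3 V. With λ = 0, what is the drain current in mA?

I_D = 0.532 mA

V_GS = V_G = 2.2 V, so V_ov = 2.2 − 1.04 = 1.16 V.
k_n = μ_nC_ox · (W/L) = 2.02 mA/V².
Assume saturation: I_D = ½ k_n V_ov² = 0.5 × 2.02 × 1.16² = 1.36 mA, giving V_DS = V_DD − I_D R_D = 14.3 − 1.36 × 26.4 = -21.6 V.
But -21.6 V < V_ov = 1.16 V, so the device is actually in triode.
In triode I_D = k_n[V_ov V_DS − ½ V_DS²] and I_D = (V_DD − V_DS)/R_D. Equating: 26.7 V_DS² − 62.86 V_DS + 14.3 = 0, giving V_DS = 0.255 V (the root below V_ov).
I_D = (14.3 − 0.255) / 26.4 = 0.532 mA.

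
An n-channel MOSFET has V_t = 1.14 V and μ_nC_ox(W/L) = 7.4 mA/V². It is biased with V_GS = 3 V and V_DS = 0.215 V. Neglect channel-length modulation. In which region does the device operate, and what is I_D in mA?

Triode; I_D = 2.79 mA

V_ov = V_GS − V_t = 3 − 1.14 = 1.86 V.
Since V_DS = 0.215 V < V_ov = 1.86 V, the device is in the triode region.
I_D = k_n [V_ov · V_DS − ½ V_DS²] = 7.4 × [1.86 × 0.215 − 0.5 × 0.215²] = 2.79 mA.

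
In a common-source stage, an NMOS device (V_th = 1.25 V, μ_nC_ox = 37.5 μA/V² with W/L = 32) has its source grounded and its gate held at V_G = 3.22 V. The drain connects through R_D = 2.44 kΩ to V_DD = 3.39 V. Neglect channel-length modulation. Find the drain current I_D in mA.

V_GS = V_G = 3.22 V, so V_ov = 3.22 − 1.25 = 1.97 V.
k_n = μ_nC_ox · (W/L) = 1.2 mA/V².
Assume saturation: I_D = ½ k_n V_ov² = 0.5 × 1.2 × 1.97² = 2.33 mA, giving V_DS = V_DD − I_D R_D = 3.39 − 2.33 × 2.44 = -2.29 V.
But -2.29 V < V_ov = 1.97 V, so the device is actually in triode.
In triode I_D = k_n[V_ov V_DS − ½ V_DS²] and I_D = (V_DD − V_DS)/R_D. Equating: 1.46 V_DS² − 6.768 V_DS + 3.39 = 0, giving V_DS = 0.572 V (the root below V_ov).
I_D = (3.39 − 0.572) / 2.44 = 1.16 mA.

I_D = 1.16 mA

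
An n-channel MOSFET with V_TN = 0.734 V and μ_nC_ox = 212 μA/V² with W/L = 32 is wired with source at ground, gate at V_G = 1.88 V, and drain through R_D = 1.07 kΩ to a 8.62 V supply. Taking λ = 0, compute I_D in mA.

V_GS = V_G = 1.88 V, so V_ov = 1.88 − 0.734 = 1.15 V.
k_n = μ_nC_ox · (W/L) = 6.784 mA/V².
Assume saturation: I_D = ½ k_n V_ov² = 0.5 × 6.784 × 1.15² = 4.45 mA, giving V_DS = V_DD − I_D R_D = 8.62 − 4.45 × 1.07 = 3.85 V.
V_DS = 3.85 V ≥ V_ov = 1.15 V, confirming saturation.

I_D = 4.45 mA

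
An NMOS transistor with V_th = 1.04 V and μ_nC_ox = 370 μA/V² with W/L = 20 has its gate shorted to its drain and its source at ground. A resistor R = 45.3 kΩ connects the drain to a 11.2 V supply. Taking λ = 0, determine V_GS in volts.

V_GS = 1.28 V

With gate tied to drain, V_GS = V_DS ≥ V_GS − V_th, so the device is in saturation.
k_n = μ_nC_ox · (W/L) = 7.4 mA/V².
KCL at the drain: ½ k_n (V_GS − V_th)² = (V_DD − V_GS)/R.
Let x = V_GS − 1.04. Then 168 x² + x − 10.16 = 0, giving x = 0.243 V (positive root), so V_GS = 1.28 V.
I_D = (V_DD − V_GS)/R = (11.2 − 1.28) / 45.3 = 0.219 mA.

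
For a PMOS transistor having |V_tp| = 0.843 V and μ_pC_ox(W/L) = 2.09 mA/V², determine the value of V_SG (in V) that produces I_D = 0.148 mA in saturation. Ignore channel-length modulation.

In saturation I_D = ½ k_p (V_SG − |V_tp|)², so V_SG − |V_tp| = √(2 I_D / k_p) = √(2 × 0.148 / 2.09) = 0.376 V.
V_SG = 0.843 + 0.376 = 1.22 V.

V_SG = 1.22 V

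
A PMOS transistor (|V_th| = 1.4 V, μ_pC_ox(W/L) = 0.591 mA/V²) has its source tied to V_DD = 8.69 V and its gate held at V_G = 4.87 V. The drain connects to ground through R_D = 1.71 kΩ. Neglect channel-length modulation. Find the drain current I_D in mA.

V_SG = V_DD − V_G = 8.69 − 4.87 = 3.82 V, so V_ov = 3.82 − 1.4 = 2.42 V.
Assume saturation: I_D = ½ k_p V_ov² = 0.5 × 0.591 × 2.42² = 1.73 mA, giving V_SD = V_DD − I_D R_D = 8.69 − 1.73 × 1.71 = 5.73 V.
V_SD = 5.73 V ≥ V_ov = 2.42 V, confirming saturation.

I_D = 1.73 mA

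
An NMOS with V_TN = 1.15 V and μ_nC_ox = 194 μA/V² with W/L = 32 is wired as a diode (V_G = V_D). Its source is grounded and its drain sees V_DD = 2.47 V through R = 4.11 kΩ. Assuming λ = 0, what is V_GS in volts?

With gate tied to drain, V_GS = V_DS ≥ V_GS − V_TN, so the device is in saturation.
k_n = μ_nC_ox · (W/L) = 6.208 mA/V².
KCL at the drain: ½ k_n (V_GS − V_TN)² = (V_DD − V_GS)/R.
Let x = V_GS − 1.15. Then 12.8 x² + x − 1.32 = 0, giving x = 0.285 V (positive root), so V_GS = 1.43 V.
I_D = (V_DD − V_GS)/R = (2.47 − 1.43) / 4.11 = 0.252 mA.

V_GS = 1.43 V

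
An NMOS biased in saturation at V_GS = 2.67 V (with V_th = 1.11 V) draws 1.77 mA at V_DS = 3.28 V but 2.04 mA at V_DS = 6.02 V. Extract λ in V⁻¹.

With V_GS fixed, I_D ∝ (1 + λ V_DS) in saturation, so I_D2/I_D1 = (1 + λ V_DS2)/(1 + λ V_DS1).
2.04/1.77 = 1.153 = (1 + 6.02 λ)/(1 + 3.28 λ).
Solving: λ (I_D1 V_DS2 − I_D2 V_DS1) = I_D2 − I_D1, so λ = (2.04 − 1.77) / (1.77 × 6.02 − 2.04 × 3.28) = 0.27 / 3.96 = 0.0681 V⁻¹.

λ = 0.0681 V⁻¹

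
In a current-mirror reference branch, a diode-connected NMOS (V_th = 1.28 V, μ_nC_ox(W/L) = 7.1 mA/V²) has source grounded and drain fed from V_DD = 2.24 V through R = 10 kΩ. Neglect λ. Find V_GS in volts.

With gate tied to drain, V_GS = V_DS ≥ V_GS − V_th, so the device is in saturation.
KCL at the drain: ½ k_n (V_GS − V_th)² = (V_DD − V_GS)/R.
Let x = V_GS − 1.28. Then 35.5 x² + x − 0.96 = 0, giving x = 0.151 V (positive root), so V_GS = 1.43 V.
I_D = (V_DD − V_GS)/R = (2.24 − 1.43) / 10 = 0.0809 mA.

V_GS = 1.43 V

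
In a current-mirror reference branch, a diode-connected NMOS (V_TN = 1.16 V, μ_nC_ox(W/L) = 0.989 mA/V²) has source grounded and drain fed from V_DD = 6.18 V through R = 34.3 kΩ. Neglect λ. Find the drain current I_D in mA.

I_D = 0.131 mA

With gate tied to drain, V_GS = V_DS ≥ V_GS − V_TN, so the device is in saturation.
KCL at the drain: ½ k_n (V_GS − V_TN)² = (V_DD − V_GS)/R.
Let x = V_GS − 1.16. Then 17 x² + x − 5.02 = 0, giving x = 0.515 V (positive root), so V_GS = 1.68 V.
I_D = (V_DD − V_GS)/R = (6.18 − 1.68) / 34.3 = 0.131 mA.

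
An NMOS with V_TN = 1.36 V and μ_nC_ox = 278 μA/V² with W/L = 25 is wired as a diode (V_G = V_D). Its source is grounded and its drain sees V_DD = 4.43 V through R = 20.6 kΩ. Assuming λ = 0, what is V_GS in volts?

V_GS = 1.56 V

With gate tied to drain, V_GS = V_DS ≥ V_GS − V_TN, so the device is in saturation.
k_n = μ_nC_ox · (W/L) = 6.95 mA/V².
KCL at the drain: ½ k_n (V_GS − V_TN)² = (V_DD − V_GS)/R.
Let x = V_GS − 1.36. Then 71.6 x² + x − 3.07 = 0, giving x = 0.2 V (positive root), so V_GS = 1.56 V.
I_D = (V_DD − V_GS)/R = (4.43 − 1.56) / 20.6 = 0.139 mA.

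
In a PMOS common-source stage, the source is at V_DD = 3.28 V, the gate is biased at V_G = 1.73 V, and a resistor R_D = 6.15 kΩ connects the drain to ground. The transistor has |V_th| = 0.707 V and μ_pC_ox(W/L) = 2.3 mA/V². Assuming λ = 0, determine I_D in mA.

I_D = 0.484 mA

V_SG = V_DD − V_G = 3.28 − 1.73 = 1.55 V, so V_ov = 1.55 − 0.707 = 0.843 V.
Assume saturation: I_D = ½ k_p V_ov² = 0.5 × 2.3 × 0.843² = 0.817 mA, giving V_SD = V_DD − I_D R_D = 3.28 − 0.817 × 6.15 = -1.75 V.
But -1.75 V < V_ov = 0.843 V, so the device is actually in triode.
In triode I_D = k_p[V_ov V_SD − ½ V_SD²] and I_D = (V_DD − V_SD)/R_D. Equating: 7.07 V_SD² − 12.92 V_SD + 3.28 = 0, giving V_SD = 0.305 V (the root below V_ov).
I_D = (3.28 − 0.305) / 6.15 = 0.484 mA.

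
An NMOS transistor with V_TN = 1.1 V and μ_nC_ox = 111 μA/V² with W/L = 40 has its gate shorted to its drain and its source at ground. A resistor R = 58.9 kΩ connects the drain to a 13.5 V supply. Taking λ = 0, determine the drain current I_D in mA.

With gate tied to drain, V_GS = V_DS ≥ V_GS − V_TN, so the device is in saturation.
k_n = μ_nC_ox · (W/L) = 4.44 mA/V².
KCL at the drain: ½ k_n (V_GS − V_TN)² = (V_DD − V_GS)/R.
Let x = V_GS − 1.1. Then 131 x² + x − 12.4 = 0, giving x = 0.304 V (positive root), so V_GS = 1.4 V.
I_D = (V_DD − V_GS)/R = (13.5 − 1.4) / 58.9 = 0.205 mA.

I_D = 0.205 mA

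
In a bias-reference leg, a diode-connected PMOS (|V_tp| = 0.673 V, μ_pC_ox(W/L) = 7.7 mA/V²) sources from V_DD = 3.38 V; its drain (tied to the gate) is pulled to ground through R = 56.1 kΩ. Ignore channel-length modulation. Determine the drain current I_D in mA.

I_D = 0.0463 mA

With gate tied to drain, V_SG = V_SD ≥ V_SG − |V_tp|, so the device is in saturation.
KCL at the drain: ½ k_p (V_SG − |V_tp|)² = (V_DD − V_SG)/R.
Let x = V_SG − 0.673. Then 216 x² + x − 2.707 = 0, giving x = 0.11 V (positive root), so V_SG = 0.783 V.
I_D = (V_DD − V_SG)/R = (3.38 − 0.783) / 56.1 = 0.0463 mA.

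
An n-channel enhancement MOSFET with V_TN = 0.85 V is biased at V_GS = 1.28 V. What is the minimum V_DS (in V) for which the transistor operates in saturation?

V_DS,sat = 0.430 V

The boundary between triode and saturation is V_DS = V_GS − V_TN = V_ov.
V_ov = 1.28 − 0.85 = 0.43 V.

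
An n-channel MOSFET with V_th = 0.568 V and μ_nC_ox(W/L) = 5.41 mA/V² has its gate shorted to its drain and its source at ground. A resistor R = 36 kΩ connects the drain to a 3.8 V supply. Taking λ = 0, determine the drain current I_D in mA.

With gate tied to drain, V_GS = V_DS ≥ V_GS − V_th, so the device is in saturation.
KCL at the drain: ½ k_n (V_GS − V_th)² = (V_DD − V_GS)/R.
Let x = V_GS − 0.568. Then 97.4 x² + x − 3.232 = 0, giving x = 0.177 V (positive root), so V_GS = 0.745 V.
I_D = (V_DD − V_GS)/R = (3.8 − 0.745) / 36 = 0.0849 mA.

I_D = 0.0849 mA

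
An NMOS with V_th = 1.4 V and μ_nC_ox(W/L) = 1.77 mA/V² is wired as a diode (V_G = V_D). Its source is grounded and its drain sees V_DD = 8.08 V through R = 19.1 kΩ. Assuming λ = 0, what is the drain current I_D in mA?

I_D = 0.318 mA

With gate tied to drain, V_GS = V_DS ≥ V_GS − V_th, so the device is in saturation.
KCL at the drain: ½ k_n (V_GS − V_th)² = (V_DD − V_GS)/R.
Let x = V_GS − 1.4. Then 16.9 x² + x − 6.68 = 0, giving x = 0.6 V (positive root), so V_GS = 2 V.
I_D = (V_DD − V_GS)/R = (8.08 − 2) / 19.1 = 0.318 mA.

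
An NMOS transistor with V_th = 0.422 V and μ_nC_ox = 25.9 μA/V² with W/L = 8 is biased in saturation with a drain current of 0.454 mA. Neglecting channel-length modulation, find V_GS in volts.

V_GS = 2.52 V

k_n = μ_nC_ox · (W/L) = 0.2072 mA/V².
In saturation I_D = ½ k_n (V_GS − V_th)², so V_GS − V_th = √(2 I_D / k_n) = √(2 × 0.454 / 0.2072) = 2.09 V.
V_GS = 0.422 + 2.09 = 2.52 V.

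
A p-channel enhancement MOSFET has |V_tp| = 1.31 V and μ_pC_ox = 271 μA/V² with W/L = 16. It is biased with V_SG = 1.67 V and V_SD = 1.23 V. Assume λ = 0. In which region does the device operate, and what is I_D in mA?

Saturation; I_D = 0.281 mA

k_p = μ_pC_ox · (W/L) = 4.336 mA/V².
V_ov = V_SG − |V_tp| = 1.67 − 1.31 = 0.36 V.
Since V_SD = 1.23 V ≥ V_ov = 0.36 V, the device is in saturation.
I_D = ½ k_p V_ov² = 0.5 × 4.336 × 0.36² = 0.281 mA.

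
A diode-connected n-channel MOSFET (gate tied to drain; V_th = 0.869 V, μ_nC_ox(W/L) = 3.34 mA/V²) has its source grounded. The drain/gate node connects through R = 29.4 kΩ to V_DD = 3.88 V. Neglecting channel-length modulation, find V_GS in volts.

V_GS = 1.11 V

With gate tied to drain, V_GS = V_DS ≥ V_GS − V_th, so the device is in saturation.
KCL at the drain: ½ k_n (V_GS − V_th)² = (V_DD − V_GS)/R.
Let x = V_GS − 0.869. Then 49.1 x² + x − 3.011 = 0, giving x = 0.238 V (positive root), so V_GS = 1.11 V.
I_D = (V_DD − V_GS)/R = (3.88 − 1.11) / 29.4 = 0.0943 mA.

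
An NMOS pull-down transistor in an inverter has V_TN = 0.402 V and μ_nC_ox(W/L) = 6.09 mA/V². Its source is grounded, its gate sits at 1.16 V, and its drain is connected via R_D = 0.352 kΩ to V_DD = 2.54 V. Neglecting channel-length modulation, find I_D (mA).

V_GS = V_G = 1.16 V, so V_ov = 1.16 − 0.402 = 0.758 V.
Assume saturation: I_D = ½ k_n V_ov² = 0.5 × 6.09 × 0.758² = 1.75 mA, giving V_DS = V_DD − I_D R_D = 2.54 − 1.75 × 0.352 = 1.92 V.
V_DS = 1.92 V ≥ V_ov = 0.758 V, confirming saturation.

I_D = 1.75 mA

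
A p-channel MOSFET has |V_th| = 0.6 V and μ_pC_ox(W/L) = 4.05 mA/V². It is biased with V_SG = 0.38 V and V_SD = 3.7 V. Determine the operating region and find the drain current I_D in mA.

Cutoff; I_D = 0 mA

V_SG = 0.38 V < |V_th| = 0.6 V, so the transistor is in cutoff.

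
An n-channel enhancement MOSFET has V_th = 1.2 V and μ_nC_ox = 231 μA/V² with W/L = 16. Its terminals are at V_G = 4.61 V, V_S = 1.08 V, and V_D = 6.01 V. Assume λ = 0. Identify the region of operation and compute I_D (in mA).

Saturation; I_D = 10.0 mA

V_GS = V_G − V_S = 4.61 − 1.08 = 3.53 V; V_DS = V_D − V_S = 6.01 − 1.08 = 4.93 V.
k_n = μ_nC_ox · (W/L) = 3.696 mA/V².
V_ov = V_GS − V_th = 3.53 − 1.2 = 2.33 V.
Since V_DS = 4.93 V ≥ V_ov = 2.33 V, the device is in saturation.
I_D = ½ k_n V_ov² = 0.5 × 3.696 × 2.33² = 10 mA.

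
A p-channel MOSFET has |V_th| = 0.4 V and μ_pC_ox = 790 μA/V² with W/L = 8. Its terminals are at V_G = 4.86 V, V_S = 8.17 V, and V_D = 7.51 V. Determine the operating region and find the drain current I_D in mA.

V_SG = V_S − V_G = 8.17 − 4.86 = 3.31 V; V_SD = V_S − V_D = 8.17 − 7.51 = 0.66 V.
k_p = μ_pC_ox · (W/L) = 6.32 mA/V².
V_ov = V_SG − |V_th| = 3.31 − 0.4 = 2.91 V.
Since V_SD = 0.66 V < V_ov = 2.91 V, the device is in the triode region.
I_D = k_p [V_ov · V_SD − ½ V_SD²] = 6.32 × [2.91 × 0.66 − 0.5 × 0.66²] = 10.8 mA.

Triode; I_D = 10.8 mA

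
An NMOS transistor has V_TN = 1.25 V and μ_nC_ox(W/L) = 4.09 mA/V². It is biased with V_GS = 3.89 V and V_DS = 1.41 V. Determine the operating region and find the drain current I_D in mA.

Triode; I_D = 11.2 mA

V_ov = V_GS − V_TN = 3.89 − 1.25 = 2.64 V.
Since V_DS = 1.41 V < V_ov = 2.64 V, the device is in the triode region.
I_D = k_n [V_ov · V_DS − ½ V_DS²] = 4.09 × [2.64 × 1.41 − 0.5 × 1.41²] = 11.2 mA.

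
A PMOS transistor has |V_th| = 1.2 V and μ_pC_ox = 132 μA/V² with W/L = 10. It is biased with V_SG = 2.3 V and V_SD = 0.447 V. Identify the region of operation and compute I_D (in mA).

Triode; I_D = 0.517 mA

k_p = μ_pC_ox · (W/L) = 1.32 mA/V².
V_ov = V_SG − |V_th| = 2.3 − 1.2 = 1.1 V.
Since V_SD = 0.447 V < V_ov = 1.1 V, the device is in the triode region.
I_D = k_p [V_ov · V_SD − ½ V_SD²] = 1.32 × [1.1 × 0.447 − 0.5 × 0.447²] = 0.517 mA.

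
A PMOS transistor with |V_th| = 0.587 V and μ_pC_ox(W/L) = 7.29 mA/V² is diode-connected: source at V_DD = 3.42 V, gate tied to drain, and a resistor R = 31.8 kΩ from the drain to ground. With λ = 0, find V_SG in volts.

With gate tied to drain, V_SG = V_SD ≥ V_SG − |V_th|, so the device is in saturation.
KCL at the drain: ½ k_p (V_SG − |V_th|)² = (V_DD − V_SG)/R.
Let x = V_SG − 0.587. Then 116 x² + x − 2.833 = 0, giving x = 0.152 V (positive root), so V_SG = 0.739 V.
I_D = (V_DD − V_SG)/R = (3.42 − 0.739) / 31.8 = 0.0843 mA.

V_SG = 0.739 V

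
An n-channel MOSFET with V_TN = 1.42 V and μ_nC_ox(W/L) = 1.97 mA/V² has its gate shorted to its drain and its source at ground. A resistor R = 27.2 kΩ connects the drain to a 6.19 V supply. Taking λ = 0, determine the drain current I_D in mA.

I_D = 0.161 mA

With gate tied to drain, V_GS = V_DS ≥ V_GS − V_TN, so the device is in saturation.
KCL at the drain: ½ k_n (V_GS − V_TN)² = (V_DD − V_GS)/R.
Let x = V_GS − 1.42. Then 26.8 x² + x − 4.77 = 0, giving x = 0.404 V (positive root), so V_GS = 1.82 V.
I_D = (V_DD − V_GS)/R = (6.19 − 1.82) / 27.2 = 0.161 mA.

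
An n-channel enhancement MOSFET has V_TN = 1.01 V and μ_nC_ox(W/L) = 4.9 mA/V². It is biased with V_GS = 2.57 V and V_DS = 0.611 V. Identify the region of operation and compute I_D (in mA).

Triode; I_D = 3.76 mA

V_ov = V_GS − V_TN = 2.57 − 1.01 = 1.56 V.
Since V_DS = 0.611 V < V_ov = 1.56 V, the device is in the triode region.
I_D = k_n [V_ov · V_DS − ½ V_DS²] = 4.9 × [1.56 × 0.611 − 0.5 × 0.611²] = 3.76 mA.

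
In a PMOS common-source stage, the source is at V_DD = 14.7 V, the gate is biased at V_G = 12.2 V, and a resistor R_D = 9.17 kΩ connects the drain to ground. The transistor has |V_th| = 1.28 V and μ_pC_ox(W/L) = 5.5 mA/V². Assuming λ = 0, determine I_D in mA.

I_D = 1.57 mA

V_SG = V_DD − V_G = 14.7 − 12.2 = 2.5 V, so V_ov = 2.5 − 1.28 = 1.22 V.
Assume saturation: I_D = ½ k_p V_ov² = 0.5 × 5.5 × 1.22² = 4.09 mA, giving V_SD = V_DD − I_D R_D = 14.7 − 4.09 × 9.17 = -22.8 V.
But -22.8 V < V_ov = 1.22 V, so the device is actually in triode.
In triode I_D = k_p[V_ov V_SD − ½ V_SD²] and I_D = (V_DD − V_SD)/R_D. Equating: 25.2 V_SD² − 62.53 V_SD + 14.7 = 0, giving V_SD = 0.263 V (the root below V_ov).
I_D = (14.7 − 0.263) / 9.17 = 1.57 mA.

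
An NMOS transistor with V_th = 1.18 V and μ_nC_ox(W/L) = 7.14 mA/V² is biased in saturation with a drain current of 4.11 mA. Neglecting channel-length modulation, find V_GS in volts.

In saturation I_D = ½ k_n (V_GS − V_th)², so V_GS − V_th = √(2 I_D / k_n) = √(2 × 4.11 / 7.14) = 1.07 V.
V_GS = 1.18 + 1.07 = 2.25 V.

V_GS = 2.25 V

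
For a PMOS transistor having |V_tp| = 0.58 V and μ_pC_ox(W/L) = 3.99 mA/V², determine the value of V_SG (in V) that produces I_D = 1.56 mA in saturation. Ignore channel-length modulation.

In saturation I_D = ½ k_p (V_SG − |V_tp|)², so V_SG − |V_tp| = √(2 I_D / k_p) = √(2 × 1.56 / 3.99) = 0.884 V.
V_SG = 0.58 + 0.884 = 1.46 V.

V_SG = 1.46 V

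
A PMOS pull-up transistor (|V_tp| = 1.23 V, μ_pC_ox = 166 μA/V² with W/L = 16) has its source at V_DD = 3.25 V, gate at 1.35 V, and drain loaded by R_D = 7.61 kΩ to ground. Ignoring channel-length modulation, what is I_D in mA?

I_D = 0.391 mA

V_SG = V_DD − V_G = 3.25 − 1.35 = 1.9 V, so V_ov = 1.9 − 1.23 = 0.67 V.
k_p = μ_pC_ox · (W/L) = 2.656 mA/V².
Assume saturation: I_D = ½ k_p V_ov² = 0.5 × 2.656 × 0.67² = 0.596 mA, giving V_SD = V_DD − I_D R_D = 3.25 − 0.596 × 7.61 = -1.29 V.
But -1.29 V < V_ov = 0.67 V, so the device is actually in triode.
In triode I_D = k_p[V_ov V_SD − ½ V_SD²] and I_D = (V_DD − V_SD)/R_D. Equating: 10.1 V_SD² − 14.54 V_SD + 3.25 = 0, giving V_SD = 0.277 V (the root below V_ov).
I_D = (3.25 − 0.277) / 7.61 = 0.391 mA.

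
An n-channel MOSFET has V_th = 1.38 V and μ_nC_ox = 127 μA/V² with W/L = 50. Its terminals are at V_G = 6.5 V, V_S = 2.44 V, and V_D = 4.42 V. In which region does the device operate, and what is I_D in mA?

Triode; I_D = 21.2 mA

V_GS = V_G − V_S = 6.5 − 2.44 = 4.06 V; V_DS = V_D − V_S = 4.42 − 2.44 = 1.98 V.
k_n = μ_nC_ox · (W/L) = 6.35 mA/V².
V_ov = V_GS − V_th = 4.06 − 1.38 = 2.68 V.
Since V_DS = 1.98 V < V_ov = 2.68 V, the device is in the triode region.
I_D = k_n [V_ov · V_DS − ½ V_DS²] = 6.35 × [2.68 × 1.98 − 0.5 × 1.98²] = 21.2 mA.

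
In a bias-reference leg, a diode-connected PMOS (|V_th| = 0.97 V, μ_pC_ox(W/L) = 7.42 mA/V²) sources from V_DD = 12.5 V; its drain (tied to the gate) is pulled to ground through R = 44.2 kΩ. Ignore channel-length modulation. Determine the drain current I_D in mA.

With gate tied to drain, V_SG = V_SD ≥ V_SG − |V_th|, so the device is in saturation.
KCL at the drain: ½ k_p (V_SG − |V_th|)² = (V_DD − V_SG)/R.
Let x = V_SG − 0.97. Then 164 x² + x − 11.53 = 0, giving x = 0.262 V (positive root), so V_SG = 1.23 V.
I_D = (V_DD − V_SG)/R = (12.5 − 1.23) / 44.2 = 0.255 mA.

I_D = 0.255 mA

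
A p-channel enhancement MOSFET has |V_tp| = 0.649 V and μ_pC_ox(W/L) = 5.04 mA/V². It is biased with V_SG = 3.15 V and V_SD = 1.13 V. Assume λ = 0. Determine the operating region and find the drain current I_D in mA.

Triode; I_D = 11.0 mA

V_ov = V_SG − |V_tp| = 3.15 − 0.649 = 2.5 V.
Since V_SD = 1.13 V < V_ov = 2.5 V, the device is in the triode region.
I_D = k_p [V_ov · V_SD − ½ V_SD²] = 5.04 × [2.5 × 1.13 − 0.5 × 1.13²] = 11 mA.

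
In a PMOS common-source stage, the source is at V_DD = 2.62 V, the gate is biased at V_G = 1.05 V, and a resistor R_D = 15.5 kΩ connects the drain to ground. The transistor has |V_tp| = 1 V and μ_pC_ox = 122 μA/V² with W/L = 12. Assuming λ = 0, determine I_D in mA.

I_D = 0.154 mA

V_SG = V_DD − V_G = 2.62 − 1.05 = 1.57 V, so V_ov = 1.57 − 1 = 0.57 V.
k_p = μ_pC_ox · (W/L) = 1.464 mA/V².
Assume saturation: I_D = ½ k_p V_ov² = 0.5 × 1.464 × 0.57² = 0.238 mA, giving V_SD = V_DD − I_D R_D = 2.62 − 0.238 × 15.5 = -1.07 V.
But -1.07 V < V_ov = 0.57 V, so the device is actually in triode.
In triode I_D = k_p[V_ov V_SD − ½ V_SD²] and I_D = (V_DD − V_SD)/R_D. Equating: 11.3 V_SD² − 13.93 V_SD + 2.62 = 0, giving V_SD = 0.232 V (the root below V_ov).
I_D = (2.62 − 0.232) / 15.5 = 0.154 mA.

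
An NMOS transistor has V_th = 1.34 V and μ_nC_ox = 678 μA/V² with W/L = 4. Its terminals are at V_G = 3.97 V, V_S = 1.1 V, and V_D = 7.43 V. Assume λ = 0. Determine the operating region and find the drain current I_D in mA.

Saturation; I_D = 3.17 mA

V_GS = V_G − V_S = 3.97 − 1.1 = 2.87 V; V_DS = V_D − V_S = 7.43 − 1.1 = 6.33 V.
k_n = μ_nC_ox · (W/L) = 2.712 mA/V².
V_ov = V_GS − V_th = 2.87 − 1.34 = 1.53 V.
Since V_DS = 6.33 V ≥ V_ov = 1.53 V, the device is in saturation.
I_D = ½ k_n V_ov² = 0.5 × 2.712 × 1.53² = 3.17 mA.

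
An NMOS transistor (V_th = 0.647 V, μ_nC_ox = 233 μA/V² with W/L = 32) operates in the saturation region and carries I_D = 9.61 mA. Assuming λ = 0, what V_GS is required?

V_GS = 2.25 V

k_n = μ_nC_ox · (W/L) = 7.456 mA/V².
In saturation I_D = ½ k_n (V_GS − V_th)², so V_GS − V_th = √(2 I_D / k_n) = √(2 × 9.61 / 7.456) = 1.61 V.
V_GS = 0.647 + 1.61 = 2.25 V.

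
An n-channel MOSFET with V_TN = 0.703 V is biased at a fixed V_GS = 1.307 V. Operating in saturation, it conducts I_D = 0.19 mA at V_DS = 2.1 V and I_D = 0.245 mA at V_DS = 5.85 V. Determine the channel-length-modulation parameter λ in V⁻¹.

With V_GS fixed, I_D ∝ (1 + λ V_DS) in saturation, so I_D2/I_D1 = (1 + λ V_DS2)/(1 + λ V_DS1).
0.245/0.19 = 1.289 = (1 + 5.85 λ)/(1 + 2.1 λ).
Solving: λ (I_D1 V_DS2 − I_D2 V_DS1) = I_D2 − I_D1, so λ = (0.245 − 0.19) / (0.19 × 5.85 − 0.245 × 2.1) = 0.055 / 0.597 = 0.0921 V⁻¹.

λ = 0.0921 V⁻¹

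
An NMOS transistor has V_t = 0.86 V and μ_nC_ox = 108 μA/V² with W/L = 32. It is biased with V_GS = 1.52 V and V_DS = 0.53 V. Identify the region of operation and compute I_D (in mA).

k_n = μ_nC_ox · (W/L) = 3.456 mA/V².
V_ov = V_GS − V_t = 1.52 − 0.86 = 0.66 V.
Since V_DS = 0.53 V < V_ov = 0.66 V, the device is in the triode region.
I_D = k_n [V_ov · V_DS − ½ V_DS²] = 3.456 × [0.66 × 0.53 − 0.5 × 0.53²] = 0.724 mA.

Triode; I_D = 0.724 mA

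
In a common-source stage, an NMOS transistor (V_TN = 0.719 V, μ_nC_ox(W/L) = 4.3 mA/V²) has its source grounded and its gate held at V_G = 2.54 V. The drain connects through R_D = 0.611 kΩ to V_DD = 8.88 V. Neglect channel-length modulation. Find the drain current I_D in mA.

V_GS = V_G = 2.54 V, so V_ov = 2.54 − 0.719 = 1.82 V.
Assume saturation: I_D = ½ k_n V_ov² = 0.5 × 4.3 × 1.82² = 7.13 mA, giving V_DS = V_DD − I_D R_D = 8.88 − 7.13 × 0.611 = 4.52 V.
V_DS = 4.52 V ≥ V_ov = 1.82 V, confirming saturation.

I_D = 7.13 mA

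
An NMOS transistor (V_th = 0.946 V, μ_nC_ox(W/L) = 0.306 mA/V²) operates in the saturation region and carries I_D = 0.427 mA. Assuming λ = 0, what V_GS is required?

In saturation I_D = ½ k_n (V_GS − V_th)², so V_GS − V_th = √(2 I_D / k_n) = √(2 × 0.427 / 0.306) = 1.67 V.
V_GS = 0.946 + 1.67 = 2.62 V.

V_GS = 2.62 V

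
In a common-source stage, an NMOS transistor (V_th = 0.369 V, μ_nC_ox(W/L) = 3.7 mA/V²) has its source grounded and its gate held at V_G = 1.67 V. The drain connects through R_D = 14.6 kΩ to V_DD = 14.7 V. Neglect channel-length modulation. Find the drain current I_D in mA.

I_D = 0.991 mA

V_GS = V_G = 1.67 V, so V_ov = 1.67 − 0.369 = 1.3 V.
Assume saturation: I_D = ½ k_n V_ov² = 0.5 × 3.7 × 1.3² = 3.13 mA, giving V_DS = V_DD − I_D R_D = 14.7 − 3.13 × 14.6 = -31 V.
But -31 V < V_ov = 1.3 V, so the device is actually in triode.
In triode I_D = k_n[V_ov V_DS − ½ V_DS²] and I_D = (V_DD − V_DS)/R_D. Equating: 27 V_DS² − 71.28 V_DS + 14.7 = 0, giving V_DS = 0.225 V (the root below V_ov).
I_D = (14.7 − 0.225) / 14.6 = 0.991 mA.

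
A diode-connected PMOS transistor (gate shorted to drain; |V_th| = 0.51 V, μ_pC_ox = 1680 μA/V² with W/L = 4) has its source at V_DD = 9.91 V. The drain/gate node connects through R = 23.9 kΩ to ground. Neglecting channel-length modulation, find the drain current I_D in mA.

With gate tied to drain, V_SG = V_SD ≥ V_SG − |V_th|, so the device is in saturation.
k_p = μ_pC_ox · (W/L) = 6.72 mA/V².
KCL at the drain: ½ k_p (V_SG − |V_th|)² = (V_DD − V_SG)/R.
Let x = V_SG − 0.51. Then 80.3 x² + x − 9.4 = 0, giving x = 0.336 V (positive root), so V_SG = 0.846 V.
I_D = (V_DD − V_SG)/R = (9.91 − 0.846) / 23.9 = 0.379 mA.

I_D = 0.379 mA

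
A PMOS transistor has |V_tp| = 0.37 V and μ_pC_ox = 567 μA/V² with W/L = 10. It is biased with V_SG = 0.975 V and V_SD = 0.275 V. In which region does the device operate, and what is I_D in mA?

Triode; I_D = 0.729 mA

k_p = μ_pC_ox · (W/L) = 5.67 mA/V².
V_ov = V_SG − |V_tp| = 0.975 − 0.37 = 0.605 V.
Since V_SD = 0.275 V < V_ov = 0.605 V, the device is in the triode region.
I_D = k_p [V_ov · V_SD − ½ V_SD²] = 5.67 × [0.605 × 0.275 − 0.5 × 0.275²] = 0.729 mA.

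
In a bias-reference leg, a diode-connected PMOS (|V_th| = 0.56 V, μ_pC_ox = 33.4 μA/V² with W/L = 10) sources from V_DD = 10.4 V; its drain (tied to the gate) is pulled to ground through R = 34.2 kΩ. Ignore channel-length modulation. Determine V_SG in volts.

With gate tied to drain, V_SG = V_SD ≥ V_SG − |V_th|, so the device is in saturation.
k_p = μ_pC_ox · (W/L) = 0.334 mA/V².
KCL at the drain: ½ k_p (V_SG − |V_th|)² = (V_DD − V_SG)/R.
Let x = V_SG − 0.56. Then 5.71 x² + x − 9.84 = 0, giving x = 1.23 V (positive root), so V_SG = 1.79 V.
I_D = (V_DD − V_SG)/R = (10.4 − 1.79) / 34.2 = 0.252 mA.

V_SG = 1.79 V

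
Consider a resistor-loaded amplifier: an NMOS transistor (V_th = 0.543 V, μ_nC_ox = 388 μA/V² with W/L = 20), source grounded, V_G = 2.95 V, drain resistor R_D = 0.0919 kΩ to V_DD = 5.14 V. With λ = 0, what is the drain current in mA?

I_D = 22.5 mA

V_GS = V_G = 2.95 V, so V_ov = 2.95 − 0.543 = 2.41 V.
k_n = μ_nC_ox · (W/L) = 7.76 mA/V².
Assume saturation: I_D = ½ k_n V_ov² = 0.5 × 7.76 × 2.41² = 22.5 mA, giving V_DS = V_DD − I_D R_D = 5.14 − 22.5 × 0.0919 = 3.07 V.
V_DS = 3.07 V ≥ V_ov = 2.41 V, confirming saturation.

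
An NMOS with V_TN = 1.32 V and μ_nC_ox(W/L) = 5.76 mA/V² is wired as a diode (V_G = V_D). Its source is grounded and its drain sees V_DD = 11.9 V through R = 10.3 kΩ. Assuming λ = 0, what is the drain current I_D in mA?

With gate tied to drain, V_GS = V_DS ≥ V_GS − V_TN, so the device is in saturation.
KCL at the drain: ½ k_n (V_GS − V_TN)² = (V_DD − V_GS)/R.
Let x = V_GS − 1.32. Then 29.7 x² + x − 10.58 = 0, giving x = 0.581 V (positive root), so V_GS = 1.9 V.
I_D = (V_DD − V_GS)/R = (11.9 − 1.9) / 10.3 = 0.971 mA.

I_D = 0.971 mA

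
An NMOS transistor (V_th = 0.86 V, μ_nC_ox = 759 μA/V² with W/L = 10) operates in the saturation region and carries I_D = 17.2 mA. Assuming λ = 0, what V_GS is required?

k_n = μ_nC_ox · (W/L) = 7.59 mA/V².
In saturation I_D = ½ k_n (V_GS − V_th)², so V_GS − V_th = √(2 I_D / k_n) = √(2 × 17.2 / 7.59) = 2.13 V.
V_GS = 0.86 + 2.13 = 2.99 V.

V_GS = 2.99 V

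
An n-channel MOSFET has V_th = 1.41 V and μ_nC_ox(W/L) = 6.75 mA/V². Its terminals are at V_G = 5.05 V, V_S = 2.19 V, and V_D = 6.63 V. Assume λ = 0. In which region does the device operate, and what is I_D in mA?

Saturation; I_D = 7.10 mA

V_GS = V_G − V_S = 5.05 − 2.19 = 2.86 V; V_DS = V_D − V_S = 6.63 − 2.19 = 4.44 V.
V_ov = V_GS − V_th = 2.86 − 1.41 = 1.45 V.
Since V_DS = 4.44 V ≥ V_ov = 1.45 V, the device is in saturation.
I_D = ½ k_n V_ov² = 0.5 × 6.75 × 1.45² = 7.1 mA.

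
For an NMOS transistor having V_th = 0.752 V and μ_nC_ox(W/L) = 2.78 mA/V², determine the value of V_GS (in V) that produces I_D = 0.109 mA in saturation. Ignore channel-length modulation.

V_GS = 1.03 V

In saturation I_D = ½ k_n (V_GS − V_th)², so V_GS − V_th = √(2 I_D / k_n) = √(2 × 0.109 / 2.78) = 0.28 V.
V_GS = 0.752 + 0.28 = 1.03 V.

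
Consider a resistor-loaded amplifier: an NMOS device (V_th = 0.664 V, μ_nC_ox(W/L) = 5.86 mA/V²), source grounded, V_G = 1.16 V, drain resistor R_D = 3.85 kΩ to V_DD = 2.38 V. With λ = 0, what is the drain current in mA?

I_D = 0.552 mA

V_GS = V_G = 1.16 V, so V_ov = 1.16 − 0.664 = 0.496 V.
Assume saturation: I_D = ½ k_n V_ov² = 0.5 × 5.86 × 0.496² = 0.721 mA, giving V_DS = V_DD − I_D R_D = 2.38 − 0.721 × 3.85 = -0.395 V.
But -0.395 V < V_ov = 0.496 V, so the device is actually in triode.
In triode I_D = k_n[V_ov V_DS − ½ V_DS²] and I_D = (V_DD − V_DS)/R_D. Equating: 11.3 V_DS² − 12.19 V_DS + 2.38 = 0, giving V_DS = 0.256 V (the root below V_ov).
I_D = (2.38 − 0.256) / 3.85 = 0.552 mA.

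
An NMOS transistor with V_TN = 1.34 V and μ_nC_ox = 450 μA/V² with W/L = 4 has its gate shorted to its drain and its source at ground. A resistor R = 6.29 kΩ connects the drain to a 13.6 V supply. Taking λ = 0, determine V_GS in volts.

V_GS = 2.73 V

With gate tied to drain, V_GS = V_DS ≥ V_GS − V_TN, so the device is in saturation.
k_n = μ_nC_ox · (W/L) = 1.8 mA/V².
KCL at the drain: ½ k_n (V_GS − V_TN)² = (V_DD − V_GS)/R.
Let x = V_GS − 1.34. Then 5.66 x² + x − 12.26 = 0, giving x = 1.39 V (positive root), so V_GS = 2.73 V.
I_D = (V_DD − V_GS)/R = (13.6 − 2.73) / 6.29 = 1.73 mA.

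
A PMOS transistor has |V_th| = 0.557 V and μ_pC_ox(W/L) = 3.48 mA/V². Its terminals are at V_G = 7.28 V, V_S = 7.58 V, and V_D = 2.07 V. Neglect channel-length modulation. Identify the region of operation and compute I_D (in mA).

Cutoff; I_D = 0 mA

V_SG = V_S − V_G = 7.58 − 7.28 = 0.3 V; V_SD = V_S − V_D = 7.58 − 2.07 = 5.51 V.
V_SG = 0.3 V < |V_th| = 0.557 V, so the transistor is in cutoff.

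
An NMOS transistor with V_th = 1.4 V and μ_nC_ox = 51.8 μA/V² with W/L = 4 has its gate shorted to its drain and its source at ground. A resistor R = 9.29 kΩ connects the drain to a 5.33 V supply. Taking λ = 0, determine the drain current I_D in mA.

I_D = 0.254 mA

With gate tied to drain, V_GS = V_DS ≥ V_GS − V_th, so the device is in saturation.
k_n = μ_nC_ox · (W/L) = 0.2072 mA/V².
KCL at the drain: ½ k_n (V_GS − V_th)² = (V_DD − V_GS)/R.
Let x = V_GS − 1.4. Then 0.962 x² + x − 3.93 = 0, giving x = 1.57 V (positive root), so V_GS = 2.97 V.
I_D = (V_DD − V_GS)/R = (5.33 − 2.97) / 9.29 = 0.254 mA.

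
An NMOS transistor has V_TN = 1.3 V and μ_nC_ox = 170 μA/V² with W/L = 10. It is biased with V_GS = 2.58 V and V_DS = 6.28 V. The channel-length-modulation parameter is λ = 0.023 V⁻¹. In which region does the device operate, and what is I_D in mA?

Saturation; I_D = 1.59 mA

k_n = μ_nC_ox · (W/L) = 1.7 mA/V².
V_ov = V_GS − V_TN = 2.58 − 1.3 = 1.28 V.
Since V_DS = 6.28 V ≥ V_ov = 1.28 V, the device is in saturation.
I_D = ½ k_n V_ov² (1 + λ V_DS) = 0.5 × 1.7 × 1.28² × (1 + 0.023 × 6.28) = 1.59 mA.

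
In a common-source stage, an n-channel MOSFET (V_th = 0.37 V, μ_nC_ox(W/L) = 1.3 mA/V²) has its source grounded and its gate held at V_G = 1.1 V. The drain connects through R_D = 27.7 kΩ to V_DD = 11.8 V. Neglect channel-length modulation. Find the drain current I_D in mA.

V_GS = V_G = 1.1 V, so V_ov = 1.1 − 0.37 = 0.73 V.
Assume saturation: I_D = ½ k_n V_ov² = 0.5 × 1.3 × 0.73² = 0.346 mA, giving V_DS = V_DD − I_D R_D = 11.8 − 0.346 × 27.7 = 2.21 V.
V_DS = 2.21 V ≥ V_ov = 0.73 V, confirming saturation.

I_D = 0.346 mA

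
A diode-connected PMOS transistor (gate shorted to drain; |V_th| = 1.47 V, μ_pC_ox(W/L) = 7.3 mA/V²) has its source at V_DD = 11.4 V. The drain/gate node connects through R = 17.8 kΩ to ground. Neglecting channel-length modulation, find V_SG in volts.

With gate tied to drain, V_SG = V_SD ≥ V_SG − |V_th|, so the device is in saturation.
KCL at the drain: ½ k_p (V_SG − |V_th|)² = (V_DD − V_SG)/R.
Let x = V_SG − 1.47. Then 65 x² + x − 9.93 = 0, giving x = 0.383 V (positive root), so V_SG = 1.85 V.
I_D = (V_DD − V_SG)/R = (11.4 − 1.85) / 17.8 = 0.536 mA.

V_SG = 1.85 V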